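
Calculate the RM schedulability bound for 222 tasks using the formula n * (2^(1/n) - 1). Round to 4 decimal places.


Compute 2^(1/222) = 1.0031271640
Subtract 1: 1.0031271640 - 1 = 0.0031271640
Multiply by n: 222 * 0.0031271640 = 0.6942304080
Round to 4 dp: 0.6942

0.6942


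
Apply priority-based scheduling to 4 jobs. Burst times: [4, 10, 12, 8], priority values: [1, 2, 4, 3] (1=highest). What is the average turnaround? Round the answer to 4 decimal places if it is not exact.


Sort by priority (ascending = highest first):
Order: [(1, 4), (2, 10), (3, 8), (4, 12)]
Completion times:
  Priority 1, burst=4, C=4
  Priority 2, burst=10, C=14
  Priority 3, burst=8, C=22
  Priority 4, burst=12, C=34
Average turnaround = 74/4 = 18.5

18.5


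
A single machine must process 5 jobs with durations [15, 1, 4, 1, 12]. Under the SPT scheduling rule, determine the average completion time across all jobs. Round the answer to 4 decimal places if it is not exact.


Sort jobs by processing time (SPT order): [1, 1, 4, 12, 15]
Compute completion times sequentially:
  Job 1: processing = 1, completes at 1
  Job 2: processing = 1, completes at 2
  Job 3: processing = 4, completes at 6
  Job 4: processing = 12, completes at 18
  Job 5: processing = 15, completes at 33
Sum of completion times = 60
Average completion time = 60/5 = 12.0

12.0


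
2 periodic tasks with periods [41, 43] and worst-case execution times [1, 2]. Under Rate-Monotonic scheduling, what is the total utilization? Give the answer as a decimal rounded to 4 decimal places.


Compute individual utilizations (exact fractions):
  Task 1: C/T = 1/41 (approx. 0.0244)
  Task 2: C/T = 2/43 (approx. 0.0465)
Total utilization U = 1/41 + 2/43 = 125/1763
Rounded to 4 decimal places: U = 0.0709
RM (Liu & Layland) bound for 2 tasks = 0.828427; compare with U = 125/1763 (approx. 0.070902)
U <= bound, so schedulable by RM sufficient condition.

0.0709


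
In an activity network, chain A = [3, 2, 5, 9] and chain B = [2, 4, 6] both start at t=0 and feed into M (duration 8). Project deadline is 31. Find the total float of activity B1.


Forward pass: ES(B1) = sum of predecessors on chain B = 0
EF = ES + duration = 0 + 2 = 2
Backward pass: LF(M) = deadline = 31; LS(M) = 31 - 8 = 23
LF(B1) = LS(M) - sum(successors on chain B) = 23 - 10 = 13
LS = LF - duration = 13 - 2 = 11
Total float = LS - ES = 11 - 0 = 11

11


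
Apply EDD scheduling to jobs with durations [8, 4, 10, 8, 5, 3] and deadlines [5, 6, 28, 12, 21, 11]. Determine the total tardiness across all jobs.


Sort by due date (EDD order): [(8, 5), (4, 6), (3, 11), (8, 12), (5, 21), (10, 28)]
Compute completion times and tardiness:
  Job 1: p=8, d=5, C=8, tardiness=max(0,8-5)=3
  Job 2: p=4, d=6, C=12, tardiness=max(0,12-6)=6
  Job 3: p=3, d=11, C=15, tardiness=max(0,15-11)=4
  Job 4: p=8, d=12, C=23, tardiness=max(0,23-12)=11
  Job 5: p=5, d=21, C=28, tardiness=max(0,28-21)=7
  Job 6: p=10, d=28, C=38, tardiness=max(0,38-28)=10
Total tardiness = 41

41


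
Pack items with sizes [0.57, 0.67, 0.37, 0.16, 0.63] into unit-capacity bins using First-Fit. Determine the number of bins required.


Place items sequentially using First-Fit:
  Item 0.57 -> new Bin 1
  Item 0.67 -> new Bin 2
  Item 0.37 -> Bin 1 (now 0.94)
  Item 0.16 -> Bin 2 (now 0.83)
  Item 0.63 -> new Bin 3
Total bins used = 3

3


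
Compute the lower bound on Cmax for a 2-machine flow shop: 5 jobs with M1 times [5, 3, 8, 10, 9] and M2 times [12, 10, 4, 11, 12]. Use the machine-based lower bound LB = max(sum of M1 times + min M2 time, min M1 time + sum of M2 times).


LB1 = sum(M1 times) + min(M2 times) = 35 + 4 = 39
LB2 = min(M1 times) + sum(M2 times) = 3 + 49 = 52
Lower bound = max(LB1, LB2) = max(39, 52) = 52

52


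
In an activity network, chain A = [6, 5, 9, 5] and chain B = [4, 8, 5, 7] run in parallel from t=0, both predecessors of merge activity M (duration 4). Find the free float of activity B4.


ES(B4) = sum of predecessors on chain B = 17
EF(B4) = ES + duration = 17 + 7 = 24
Successor of B4 is M. ES(M) = max(sum(A), sum(B)) = max(25, 24) = 25
Free float = ES(successor) - EF(current) = 25 - 24 = 1

1


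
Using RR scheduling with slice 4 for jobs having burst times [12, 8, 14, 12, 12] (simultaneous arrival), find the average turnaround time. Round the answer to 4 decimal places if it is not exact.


Time quantum = 4
Execution trace:
  J1 runs 4 units, time = 4
  J2 runs 4 units, time = 8
  J3 runs 4 units, time = 12
  J4 runs 4 units, time = 16
  J5 runs 4 units, time = 20
  J1 runs 4 units, time = 24
  J2 runs 4 units, time = 28
  J3 runs 4 units, time = 32
  J4 runs 4 units, time = 36
  J5 runs 4 units, time = 40
  J1 runs 4 units, time = 44
  J3 runs 4 units, time = 48
  J4 runs 4 units, time = 52
  J5 runs 4 units, time = 56
  J3 runs 2 units, time = 58
Finish times: [44, 28, 58, 52, 56]
Average turnaround = 238/5 = 47.6

47.6


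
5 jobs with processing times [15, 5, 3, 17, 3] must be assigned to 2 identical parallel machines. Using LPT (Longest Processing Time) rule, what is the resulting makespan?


Sort jobs in decreasing order (LPT): [17, 15, 5, 3, 3]
Assign each job to the least loaded machine:
  Machine 1: jobs [17, 3, 3], load = 23
  Machine 2: jobs [15, 5], load = 20
Makespan = max load = 23

23


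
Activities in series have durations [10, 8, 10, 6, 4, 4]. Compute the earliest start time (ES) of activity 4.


Activity 4 starts after activities 1 through 3 complete.
Predecessor durations: [10, 8, 10]
ES = 10 + 8 + 10 = 28

28


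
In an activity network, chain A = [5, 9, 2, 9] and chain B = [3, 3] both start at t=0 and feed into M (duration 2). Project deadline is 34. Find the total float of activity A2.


Forward pass: ES(A2) = sum of predecessors on chain A = 5
EF = ES + duration = 5 + 9 = 14
Backward pass: LF(M) = deadline = 34; LS(M) = 34 - 2 = 32
LF(A2) = LS(M) - sum(successors on chain A) = 32 - 11 = 21
LS = LF - duration = 21 - 9 = 12
Total float = LS - ES = 12 - 5 = 7

7


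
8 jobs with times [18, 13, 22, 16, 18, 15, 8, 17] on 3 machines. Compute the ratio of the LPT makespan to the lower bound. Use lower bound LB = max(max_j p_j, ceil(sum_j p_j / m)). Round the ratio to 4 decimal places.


LPT order: [22, 18, 18, 17, 16, 15, 13, 8]
Machine loads after assignment: [37, 43, 47]
LPT makespan = 47
Lower bound = max(max_job, ceil(total/3)) = max(22, 43) = 43
Ratio = 47 / 43 = 1.093

1.093


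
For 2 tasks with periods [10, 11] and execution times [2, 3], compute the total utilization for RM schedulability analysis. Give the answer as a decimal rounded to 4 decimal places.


Compute individual utilizations (exact fractions):
  Task 1: C/T = 2/10 = 1/5 (approx. 0.2)
  Task 2: C/T = 3/11 (approx. 0.2727)
Total utilization U = 1/5 + 3/11 = 26/55
Rounded to 4 decimal places: U = 0.4727
RM (Liu & Layland) bound for 2 tasks = 0.828427; compare with U = 26/55 (approx. 0.472727)
U <= bound, so schedulable by RM sufficient condition.

0.4727


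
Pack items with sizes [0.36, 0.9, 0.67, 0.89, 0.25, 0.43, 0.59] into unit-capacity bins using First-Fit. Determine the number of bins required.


Place items sequentially using First-Fit:
  Item 0.36 -> new Bin 1
  Item 0.9 -> new Bin 2
  Item 0.67 -> new Bin 3
  Item 0.89 -> new Bin 4
  Item 0.25 -> Bin 1 (now 0.61)
  Item 0.43 -> new Bin 5
  Item 0.59 -> new Bin 6
Total bins used = 6

6


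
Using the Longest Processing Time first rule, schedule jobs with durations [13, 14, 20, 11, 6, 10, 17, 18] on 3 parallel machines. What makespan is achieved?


Sort jobs in decreasing order (LPT): [20, 18, 17, 14, 13, 11, 10, 6]
Assign each job to the least loaded machine:
  Machine 1: jobs [20, 11, 10], load = 41
  Machine 2: jobs [18, 13, 6], load = 37
  Machine 3: jobs [17, 14], load = 31
Makespan = max load = 41

41


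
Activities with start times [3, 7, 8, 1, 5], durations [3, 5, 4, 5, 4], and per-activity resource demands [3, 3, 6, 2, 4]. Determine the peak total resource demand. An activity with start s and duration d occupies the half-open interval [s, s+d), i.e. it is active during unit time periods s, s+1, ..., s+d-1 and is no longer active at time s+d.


Each activity i is active on [start_i, start_i + duration_i).
Compute total resource usage per time slot:
  t=0: active resources = [], total = 0
  t=1: active resources = [2], total = 2
  t=2: active resources = [2], total = 2
  t=3: active resources = [3, 2], total = 5
  t=4: active resources = [3, 2], total = 5
  t=5: active resources = [3, 2, 4], total = 9
  t=6: active resources = [4], total = 4
  t=7: active resources = [3, 4], total = 7
  t=8: active resources = [3, 6, 4], total = 13
  t=9: active resources = [3, 6], total = 9
  t=10: active resources = [3, 6], total = 9
  t=11: active resources = [3, 6], total = 9
Peak resource demand = 13

13


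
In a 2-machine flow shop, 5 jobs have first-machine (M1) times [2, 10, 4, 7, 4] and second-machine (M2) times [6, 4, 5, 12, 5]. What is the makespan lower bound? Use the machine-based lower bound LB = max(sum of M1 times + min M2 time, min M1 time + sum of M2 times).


LB1 = sum(M1 times) + min(M2 times) = 27 + 4 = 31
LB2 = min(M1 times) + sum(M2 times) = 2 + 32 = 34
Lower bound = max(LB1, LB2) = max(31, 34) = 34

34


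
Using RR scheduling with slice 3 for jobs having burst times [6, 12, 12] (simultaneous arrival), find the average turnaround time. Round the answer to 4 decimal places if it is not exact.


Time quantum = 3
Execution trace:
  J1 runs 3 units, time = 3
  J2 runs 3 units, time = 6
  J3 runs 3 units, time = 9
  J1 runs 3 units, time = 12
  J2 runs 3 units, time = 15
  J3 runs 3 units, time = 18
  J2 runs 3 units, time = 21
  J3 runs 3 units, time = 24
  J2 runs 3 units, time = 27
  J3 runs 3 units, time = 30
Finish times: [12, 27, 30]
Average turnaround = 69/3 = 23.0

23.0


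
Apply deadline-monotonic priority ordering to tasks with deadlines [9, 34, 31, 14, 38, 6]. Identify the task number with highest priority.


Sort tasks by relative deadline (ascending):
  Task 6: deadline = 6
  Task 1: deadline = 9
  Task 4: deadline = 14
  Task 3: deadline = 31
  Task 2: deadline = 34
  Task 5: deadline = 38
Priority order (highest first): [6, 1, 4, 3, 2, 5]
Highest priority task = 6

6


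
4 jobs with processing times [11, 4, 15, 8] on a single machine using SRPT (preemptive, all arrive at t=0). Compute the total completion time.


Since all jobs arrive at t=0, SRPT equals SPT ordering.
SPT order: [4, 8, 11, 15]
Completion times:
  Job 1: p=4, C=4
  Job 2: p=8, C=12
  Job 3: p=11, C=23
  Job 4: p=15, C=38
Total completion time = 4 + 12 + 23 + 38 = 77

77


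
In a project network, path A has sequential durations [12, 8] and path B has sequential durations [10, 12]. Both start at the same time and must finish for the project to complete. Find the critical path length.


Path A total = 12 + 8 = 20
Path B total = 10 + 12 = 22
Critical path = longest path = max(20, 22) = 22

22


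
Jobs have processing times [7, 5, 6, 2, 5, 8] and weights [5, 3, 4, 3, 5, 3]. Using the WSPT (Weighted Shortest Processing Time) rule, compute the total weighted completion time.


Compute p/w ratios and sort ascending (WSPT): [(2, 3), (5, 5), (7, 5), (6, 4), (5, 3), (8, 3)]
Compute weighted completion times:
  Job (p=2,w=3): C=2, w*C=3*2=6
  Job (p=5,w=5): C=7, w*C=5*7=35
  Job (p=7,w=5): C=14, w*C=5*14=70
  Job (p=6,w=4): C=20, w*C=4*20=80
  Job (p=5,w=3): C=25, w*C=3*25=75
  Job (p=8,w=3): C=33, w*C=3*33=99
Total weighted completion time = 365

365


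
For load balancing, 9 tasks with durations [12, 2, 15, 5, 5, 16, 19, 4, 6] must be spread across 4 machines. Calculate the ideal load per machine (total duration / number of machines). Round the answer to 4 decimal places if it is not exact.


Total processing time = 12 + 2 + 15 + 5 + 5 + 16 + 19 + 4 + 6 = 84
Number of machines = 4
Ideal balanced load = 84 / 4 = 21.0

21.0


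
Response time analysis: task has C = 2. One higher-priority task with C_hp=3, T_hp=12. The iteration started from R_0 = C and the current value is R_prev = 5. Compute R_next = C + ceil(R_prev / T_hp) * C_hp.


R_next = C + ceil(R_prev / T_hp) * C_hp
ceil(5 / 12) = ceil(0.4167) = 1
Interference = 1 * 3 = 3
R_next = 2 + 3 = 5
R_next = R_prev, so the iteration has converged (response time = 5).

5


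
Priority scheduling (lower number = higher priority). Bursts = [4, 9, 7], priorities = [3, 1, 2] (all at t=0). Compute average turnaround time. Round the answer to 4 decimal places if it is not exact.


Sort by priority (ascending = highest first):
Order: [(1, 9), (2, 7), (3, 4)]
Completion times:
  Priority 1, burst=9, C=9
  Priority 2, burst=7, C=16
  Priority 3, burst=4, C=20
Average turnaround = 45/3 = 15.0

15.0


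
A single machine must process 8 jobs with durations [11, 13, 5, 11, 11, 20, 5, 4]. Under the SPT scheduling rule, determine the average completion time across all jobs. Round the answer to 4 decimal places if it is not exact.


Sort jobs by processing time (SPT order): [4, 5, 5, 11, 11, 11, 13, 20]
Compute completion times sequentially:
  Job 1: processing = 4, completes at 4
  Job 2: processing = 5, completes at 9
  Job 3: processing = 5, completes at 14
  Job 4: processing = 11, completes at 25
  Job 5: processing = 11, completes at 36
  Job 6: processing = 11, completes at 47
  Job 7: processing = 13, completes at 60
  Job 8: processing = 20, completes at 80
Sum of completion times = 275
Average completion time = 275/8 = 34.375

34.375


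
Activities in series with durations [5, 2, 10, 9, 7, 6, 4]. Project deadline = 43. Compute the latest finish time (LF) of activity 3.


LF(activity 3) = deadline - sum of successor durations
Successors: activities 4 through 7 with durations [9, 7, 6, 4]
Sum of successor durations = 26
LF = 43 - 26 = 17

17


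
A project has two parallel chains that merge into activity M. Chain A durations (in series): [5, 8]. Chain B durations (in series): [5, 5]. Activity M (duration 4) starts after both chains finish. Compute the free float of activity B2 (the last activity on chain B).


ES(B2) = sum of predecessors on chain B = 5
EF(B2) = ES + duration = 5 + 5 = 10
Successor of B2 is M. ES(M) = max(sum(A), sum(B)) = max(13, 10) = 13
Free float = ES(successor) - EF(current) = 13 - 10 = 3

3


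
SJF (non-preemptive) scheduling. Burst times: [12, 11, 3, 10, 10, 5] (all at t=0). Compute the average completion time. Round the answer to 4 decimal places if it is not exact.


SJF order (ascending): [3, 5, 10, 10, 11, 12]
Completion times:
  Job 1: burst=3, C=3
  Job 2: burst=5, C=8
  Job 3: burst=10, C=18
  Job 4: burst=10, C=28
  Job 5: burst=11, C=39
  Job 6: burst=12, C=51
Average completion = 147/6 = 24.5

24.5


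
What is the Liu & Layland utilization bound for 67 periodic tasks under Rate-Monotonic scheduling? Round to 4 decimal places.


Compute 2^(1/67) = 1.0103991798
Subtract 1: 1.0103991798 - 1 = 0.0103991798
Multiply by n: 67 * 0.0103991798 = 0.6967450466
Round to 4 dp: 0.6967

0.6967


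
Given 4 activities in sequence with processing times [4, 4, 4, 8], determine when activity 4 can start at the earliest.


Activity 4 starts after activities 1 through 3 complete.
Predecessor durations: [4, 4, 4]
ES = 4 + 4 + 4 = 12

12


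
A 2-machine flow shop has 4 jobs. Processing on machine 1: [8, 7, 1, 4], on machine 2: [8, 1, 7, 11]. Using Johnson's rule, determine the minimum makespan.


Apply Johnson's rule:
  Group 1 (a <= b): [(3, 1, 7), (4, 4, 11), (1, 8, 8)]
  Group 2 (a > b): [(2, 7, 1)]
Optimal job order: [3, 4, 1, 2]
Schedule:
  Job 3: M1 done at 1, M2 done at 8
  Job 4: M1 done at 5, M2 done at 19
  Job 1: M1 done at 13, M2 done at 27
  Job 2: M1 done at 20, M2 done at 28
Makespan = 28

28


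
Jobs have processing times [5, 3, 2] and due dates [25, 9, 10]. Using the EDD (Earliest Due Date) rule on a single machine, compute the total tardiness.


Sort by due date (EDD order): [(3, 9), (2, 10), (5, 25)]
Compute completion times and tardiness:
  Job 1: p=3, d=9, C=3, tardiness=max(0,3-9)=0
  Job 2: p=2, d=10, C=5, tardiness=max(0,5-10)=0
  Job 3: p=5, d=25, C=10, tardiness=max(0,10-25)=0
Total tardiness = 0

0


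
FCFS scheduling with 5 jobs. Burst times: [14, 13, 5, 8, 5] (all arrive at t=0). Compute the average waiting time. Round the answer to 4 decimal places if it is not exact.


FCFS order (as given): [14, 13, 5, 8, 5]
Waiting times:
  Job 1: wait = 0
  Job 2: wait = 14
  Job 3: wait = 27
  Job 4: wait = 32
  Job 5: wait = 40
Sum of waiting times = 113
Average waiting time = 113/5 = 22.6

22.6


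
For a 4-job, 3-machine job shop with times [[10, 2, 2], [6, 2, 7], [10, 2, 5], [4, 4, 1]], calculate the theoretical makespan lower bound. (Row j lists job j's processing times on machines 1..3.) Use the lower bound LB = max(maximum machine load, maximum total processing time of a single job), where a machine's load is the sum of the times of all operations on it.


Machine loads:
  Machine 1: 10 + 6 + 10 + 4 = 30
  Machine 2: 2 + 2 + 2 + 4 = 10
  Machine 3: 2 + 7 + 5 + 1 = 15
Max machine load = 30
Job totals:
  Job 1: 14
  Job 2: 15
  Job 3: 17
  Job 4: 9
Max job total = 17
Lower bound = max(30, 17) = 30

30


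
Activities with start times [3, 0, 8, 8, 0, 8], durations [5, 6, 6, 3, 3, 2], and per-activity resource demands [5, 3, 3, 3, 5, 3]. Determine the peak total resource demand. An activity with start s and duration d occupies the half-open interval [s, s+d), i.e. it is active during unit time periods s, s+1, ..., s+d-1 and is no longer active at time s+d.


Each activity i is active on [start_i, start_i + duration_i).
Compute total resource usage per time slot:
  t=0: active resources = [3, 5], total = 8
  t=1: active resources = [3, 5], total = 8
  t=2: active resources = [3, 5], total = 8
  t=3: active resources = [5, 3], total = 8
  t=4: active resources = [5, 3], total = 8
  t=5: active resources = [5, 3], total = 8
  t=6: active resources = [5], total = 5
  t=7: active resources = [5], total = 5
  t=8: active resources = [3, 3, 3], total = 9
  t=9: active resources = [3, 3, 3], total = 9
  t=10: active resources = [3, 3], total = 6
  t=11: active resources = [3], total = 3
  t=12: active resources = [3], total = 3
  t=13: active resources = [3], total = 3
Peak resource demand = 9

9


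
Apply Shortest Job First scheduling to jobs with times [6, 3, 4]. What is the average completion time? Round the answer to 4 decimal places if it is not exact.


SJF order (ascending): [3, 4, 6]
Completion times:
  Job 1: burst=3, C=3
  Job 2: burst=4, C=7
  Job 3: burst=6, C=13
Average completion = 23/3 = 7.6667

7.6667


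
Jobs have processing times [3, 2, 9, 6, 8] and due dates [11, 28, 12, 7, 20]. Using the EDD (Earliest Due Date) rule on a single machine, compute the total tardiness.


Sort by due date (EDD order): [(6, 7), (3, 11), (9, 12), (8, 20), (2, 28)]
Compute completion times and tardiness:
  Job 1: p=6, d=7, C=6, tardiness=max(0,6-7)=0
  Job 2: p=3, d=11, C=9, tardiness=max(0,9-11)=0
  Job 3: p=9, d=12, C=18, tardiness=max(0,18-12)=6
  Job 4: p=8, d=20, C=26, tardiness=max(0,26-20)=6
  Job 5: p=2, d=28, C=28, tardiness=max(0,28-28)=0
Total tardiness = 12

12


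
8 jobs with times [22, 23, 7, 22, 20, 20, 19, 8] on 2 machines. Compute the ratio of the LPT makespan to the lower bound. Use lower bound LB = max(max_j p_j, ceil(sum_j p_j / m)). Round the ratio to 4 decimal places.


LPT order: [23, 22, 22, 20, 20, 19, 8, 7]
Machine loads after assignment: [71, 70]
LPT makespan = 71
Lower bound = max(max_job, ceil(total/2)) = max(23, 71) = 71
Ratio = 71 / 71 = 1.0

1.0


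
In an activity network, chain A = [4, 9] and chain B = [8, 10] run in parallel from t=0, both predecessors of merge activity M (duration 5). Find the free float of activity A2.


ES(A2) = sum of predecessors on chain A = 4
EF(A2) = ES + duration = 4 + 9 = 13
Successor of A2 is M. ES(M) = max(sum(A), sum(B)) = max(13, 18) = 18
Free float = ES(successor) - EF(current) = 18 - 13 = 5

5


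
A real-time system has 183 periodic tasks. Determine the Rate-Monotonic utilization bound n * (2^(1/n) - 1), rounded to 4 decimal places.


Compute 2^(1/183) = 1.0037948719
Subtract 1: 1.0037948719 - 1 = 0.0037948719
Multiply by n: 183 * 0.0037948719 = 0.6944615577
Round to 4 dp: 0.6945

0.6945


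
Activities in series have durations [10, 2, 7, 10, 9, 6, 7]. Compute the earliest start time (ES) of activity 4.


Activity 4 starts after activities 1 through 3 complete.
Predecessor durations: [10, 2, 7]
ES = 10 + 2 + 7 = 19

19


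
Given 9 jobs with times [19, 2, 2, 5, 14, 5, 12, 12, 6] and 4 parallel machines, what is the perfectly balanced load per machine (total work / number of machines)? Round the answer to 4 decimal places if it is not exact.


Total processing time = 19 + 2 + 2 + 5 + 14 + 5 + 12 + 12 + 6 = 77
Number of machines = 4
Ideal balanced load = 77 / 4 = 19.25

19.25


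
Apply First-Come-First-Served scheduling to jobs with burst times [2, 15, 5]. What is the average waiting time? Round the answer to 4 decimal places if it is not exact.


FCFS order (as given): [2, 15, 5]
Waiting times:
  Job 1: wait = 0
  Job 2: wait = 2
  Job 3: wait = 17
Sum of waiting times = 19
Average waiting time = 19/3 = 6.3333

6.3333


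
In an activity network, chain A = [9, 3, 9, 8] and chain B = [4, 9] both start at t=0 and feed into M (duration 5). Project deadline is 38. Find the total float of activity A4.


Forward pass: ES(A4) = sum of predecessors on chain A = 21
EF = ES + duration = 21 + 8 = 29
Backward pass: LF(M) = deadline = 38; LS(M) = 38 - 5 = 33
LF(A4) = LS(M) - sum(successors on chain A) = 33 - 0 = 33
LS = LF - duration = 33 - 8 = 25
Total float = LS - ES = 25 - 21 = 4

4


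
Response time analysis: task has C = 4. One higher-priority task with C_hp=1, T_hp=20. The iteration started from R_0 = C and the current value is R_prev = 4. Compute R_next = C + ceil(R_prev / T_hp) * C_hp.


R_next = C + ceil(R_prev / T_hp) * C_hp
ceil(4 / 20) = ceil(0.2) = 1
Interference = 1 * 1 = 1
R_next = 4 + 1 = 5

5


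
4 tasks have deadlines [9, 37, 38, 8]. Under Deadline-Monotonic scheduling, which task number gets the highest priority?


Sort tasks by relative deadline (ascending):
  Task 4: deadline = 8
  Task 1: deadline = 9
  Task 2: deadline = 37
  Task 3: deadline = 38
Priority order (highest first): [4, 1, 2, 3]
Highest priority task = 4

4


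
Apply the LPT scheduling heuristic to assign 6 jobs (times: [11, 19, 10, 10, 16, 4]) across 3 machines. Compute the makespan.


Sort jobs in decreasing order (LPT): [19, 16, 11, 10, 10, 4]
Assign each job to the least loaded machine:
  Machine 1: jobs [19, 4], load = 23
  Machine 2: jobs [16, 10], load = 26
  Machine 3: jobs [11, 10], load = 21
Makespan = max load = 26

26


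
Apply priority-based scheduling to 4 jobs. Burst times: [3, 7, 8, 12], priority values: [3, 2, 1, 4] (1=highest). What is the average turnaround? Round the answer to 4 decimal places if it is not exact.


Sort by priority (ascending = highest first):
Order: [(1, 8), (2, 7), (3, 3), (4, 12)]
Completion times:
  Priority 1, burst=8, C=8
  Priority 2, burst=7, C=15
  Priority 3, burst=3, C=18
  Priority 4, burst=12, C=30
Average turnaround = 71/4 = 17.75

17.75


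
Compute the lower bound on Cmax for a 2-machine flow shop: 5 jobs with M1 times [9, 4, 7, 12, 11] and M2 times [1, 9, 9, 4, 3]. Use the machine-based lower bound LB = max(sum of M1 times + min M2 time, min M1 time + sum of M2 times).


LB1 = sum(M1 times) + min(M2 times) = 43 + 1 = 44
LB2 = min(M1 times) + sum(M2 times) = 4 + 26 = 30
Lower bound = max(LB1, LB2) = max(44, 30) = 44

44


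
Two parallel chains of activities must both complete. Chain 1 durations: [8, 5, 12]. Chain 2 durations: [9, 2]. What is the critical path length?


Path A total = 8 + 5 + 12 = 25
Path B total = 9 + 2 = 11
Critical path = longest path = max(25, 11) = 25

25


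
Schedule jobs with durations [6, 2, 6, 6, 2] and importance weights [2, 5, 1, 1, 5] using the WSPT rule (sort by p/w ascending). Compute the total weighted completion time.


Compute p/w ratios and sort ascending (WSPT): [(2, 5), (2, 5), (6, 2), (6, 1), (6, 1)]
Compute weighted completion times:
  Job (p=2,w=5): C=2, w*C=5*2=10
  Job (p=2,w=5): C=4, w*C=5*4=20
  Job (p=6,w=2): C=10, w*C=2*10=20
  Job (p=6,w=1): C=16, w*C=1*16=16
  Job (p=6,w=1): C=22, w*C=1*22=22
Total weighted completion time = 88

88


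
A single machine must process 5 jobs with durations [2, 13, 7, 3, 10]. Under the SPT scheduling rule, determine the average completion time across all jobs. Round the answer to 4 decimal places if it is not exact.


Sort jobs by processing time (SPT order): [2, 3, 7, 10, 13]
Compute completion times sequentially:
  Job 1: processing = 2, completes at 2
  Job 2: processing = 3, completes at 5
  Job 3: processing = 7, completes at 12
  Job 4: processing = 10, completes at 22
  Job 5: processing = 13, completes at 35
Sum of completion times = 76
Average completion time = 76/5 = 15.2

15.2


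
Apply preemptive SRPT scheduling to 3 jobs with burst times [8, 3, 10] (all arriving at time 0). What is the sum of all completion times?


Since all jobs arrive at t=0, SRPT equals SPT ordering.
SPT order: [3, 8, 10]
Completion times:
  Job 1: p=3, C=3
  Job 2: p=8, C=11
  Job 3: p=10, C=21
Total completion time = 3 + 11 + 21 = 35

35


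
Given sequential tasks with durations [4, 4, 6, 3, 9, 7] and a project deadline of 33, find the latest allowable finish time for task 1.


LF(activity 1) = deadline - sum of successor durations
Successors: activities 2 through 6 with durations [4, 6, 3, 9, 7]
Sum of successor durations = 29
LF = 33 - 29 = 4

4


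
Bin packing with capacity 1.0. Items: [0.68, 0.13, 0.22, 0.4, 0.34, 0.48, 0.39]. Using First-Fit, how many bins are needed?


Place items sequentially using First-Fit:
  Item 0.68 -> new Bin 1
  Item 0.13 -> Bin 1 (now 0.81)
  Item 0.22 -> new Bin 2
  Item 0.4 -> Bin 2 (now 0.62)
  Item 0.34 -> Bin 2 (now 0.96)
  Item 0.48 -> new Bin 3
  Item 0.39 -> Bin 3 (now 0.87)
Total bins used = 3

3


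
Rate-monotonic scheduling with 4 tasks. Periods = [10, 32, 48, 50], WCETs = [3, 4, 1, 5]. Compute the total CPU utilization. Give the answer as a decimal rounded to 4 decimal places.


Compute individual utilizations (exact fractions):
  Task 1: C/T = 3/10 (approx. 0.3)
  Task 2: C/T = 4/32 = 1/8 (approx. 0.125)
  Task 3: C/T = 1/48 (approx. 0.0208)
  Task 4: C/T = 5/50 = 1/10 (approx. 0.1)
Total utilization U = 3/10 + 1/8 + 1/48 + 1/10 = 131/240
Rounded to 4 decimal places: U = 0.5458
RM (Liu & Layland) bound for 4 tasks = 0.756828; compare with U = 131/240 (approx. 0.545833)
U <= bound, so schedulable by RM sufficient condition.

0.5458


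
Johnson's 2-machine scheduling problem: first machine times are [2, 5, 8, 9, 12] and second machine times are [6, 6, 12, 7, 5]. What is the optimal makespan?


Apply Johnson's rule:
  Group 1 (a <= b): [(1, 2, 6), (2, 5, 6), (3, 8, 12)]
  Group 2 (a > b): [(4, 9, 7), (5, 12, 5)]
Optimal job order: [1, 2, 3, 4, 5]
Schedule:
  Job 1: M1 done at 2, M2 done at 8
  Job 2: M1 done at 7, M2 done at 14
  Job 3: M1 done at 15, M2 done at 27
  Job 4: M1 done at 24, M2 done at 34
  Job 5: M1 done at 36, M2 done at 41
Makespan = 41

41


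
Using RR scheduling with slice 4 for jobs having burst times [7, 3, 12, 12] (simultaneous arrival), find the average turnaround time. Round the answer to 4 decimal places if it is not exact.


Time quantum = 4
Execution trace:
  J1 runs 4 units, time = 4
  J2 runs 3 units, time = 7
  J3 runs 4 units, time = 11
  J4 runs 4 units, time = 15
  J1 runs 3 units, time = 18
  J3 runs 4 units, time = 22
  J4 runs 4 units, time = 26
  J3 runs 4 units, time = 30
  J4 runs 4 units, time = 34
Finish times: [18, 7, 30, 34]
Average turnaround = 89/4 = 22.25

22.25


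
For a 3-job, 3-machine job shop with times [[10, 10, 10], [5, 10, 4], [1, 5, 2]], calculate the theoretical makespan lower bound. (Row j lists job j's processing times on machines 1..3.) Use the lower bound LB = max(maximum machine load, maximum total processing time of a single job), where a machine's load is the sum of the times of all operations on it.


Machine loads:
  Machine 1: 10 + 5 + 1 = 16
  Machine 2: 10 + 10 + 5 = 25
  Machine 3: 10 + 4 + 2 = 16
Max machine load = 25
Job totals:
  Job 1: 30
  Job 2: 19
  Job 3: 8
Max job total = 30
Lower bound = max(25, 30) = 30

30


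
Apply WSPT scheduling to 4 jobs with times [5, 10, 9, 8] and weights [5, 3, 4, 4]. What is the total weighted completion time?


Compute p/w ratios and sort ascending (WSPT): [(5, 5), (8, 4), (9, 4), (10, 3)]
Compute weighted completion times:
  Job (p=5,w=5): C=5, w*C=5*5=25
  Job (p=8,w=4): C=13, w*C=4*13=52
  Job (p=9,w=4): C=22, w*C=4*22=88
  Job (p=10,w=3): C=32, w*C=3*32=96
Total weighted completion time = 261

261


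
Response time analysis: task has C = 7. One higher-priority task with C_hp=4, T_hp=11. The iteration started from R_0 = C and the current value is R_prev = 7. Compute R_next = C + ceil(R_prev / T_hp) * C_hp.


R_next = C + ceil(R_prev / T_hp) * C_hp
ceil(7 / 11) = ceil(0.6364) = 1
Interference = 1 * 4 = 4
R_next = 7 + 4 = 11

11


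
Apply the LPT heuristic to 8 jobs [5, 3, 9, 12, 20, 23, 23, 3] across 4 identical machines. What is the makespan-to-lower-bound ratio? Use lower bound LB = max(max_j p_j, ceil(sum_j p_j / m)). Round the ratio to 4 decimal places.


LPT order: [23, 23, 20, 12, 9, 5, 3, 3]
Machine loads after assignment: [26, 23, 25, 24]
LPT makespan = 26
Lower bound = max(max_job, ceil(total/4)) = max(23, 25) = 25
Ratio = 26 / 25 = 1.04

1.04


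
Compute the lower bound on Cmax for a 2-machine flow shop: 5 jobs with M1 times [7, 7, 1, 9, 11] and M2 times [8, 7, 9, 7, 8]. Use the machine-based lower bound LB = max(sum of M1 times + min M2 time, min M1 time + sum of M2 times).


LB1 = sum(M1 times) + min(M2 times) = 35 + 7 = 42
LB2 = min(M1 times) + sum(M2 times) = 1 + 39 = 40
Lower bound = max(LB1, LB2) = max(42, 40) = 42

42


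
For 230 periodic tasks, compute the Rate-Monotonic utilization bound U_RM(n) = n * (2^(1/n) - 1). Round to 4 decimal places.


Compute 2^(1/230) = 1.0030182291
Subtract 1: 1.0030182291 - 1 = 0.0030182291
Multiply by n: 230 * 0.0030182291 = 0.6941926930
Round to 4 dp: 0.6942

0.6942


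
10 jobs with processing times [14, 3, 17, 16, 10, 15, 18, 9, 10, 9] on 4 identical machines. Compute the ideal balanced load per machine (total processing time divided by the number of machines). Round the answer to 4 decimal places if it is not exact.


Total processing time = 14 + 3 + 17 + 16 + 10 + 15 + 18 + 9 + 10 + 9 = 121
Number of machines = 4
Ideal balanced load = 121 / 4 = 30.25

30.25


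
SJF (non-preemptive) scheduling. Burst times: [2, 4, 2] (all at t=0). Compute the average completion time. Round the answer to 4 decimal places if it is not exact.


SJF order (ascending): [2, 2, 4]
Completion times:
  Job 1: burst=2, C=2
  Job 2: burst=2, C=4
  Job 3: burst=4, C=8
Average completion = 14/3 = 4.6667

4.6667


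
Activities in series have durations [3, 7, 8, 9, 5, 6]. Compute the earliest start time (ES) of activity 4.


Activity 4 starts after activities 1 through 3 complete.
Predecessor durations: [3, 7, 8]
ES = 3 + 7 + 8 = 18

18


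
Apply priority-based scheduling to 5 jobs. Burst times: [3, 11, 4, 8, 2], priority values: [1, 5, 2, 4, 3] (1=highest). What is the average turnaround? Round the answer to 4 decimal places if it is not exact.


Sort by priority (ascending = highest first):
Order: [(1, 3), (2, 4), (3, 2), (4, 8), (5, 11)]
Completion times:
  Priority 1, burst=3, C=3
  Priority 2, burst=4, C=7
  Priority 3, burst=2, C=9
  Priority 4, burst=8, C=17
  Priority 5, burst=11, C=28
Average turnaround = 64/5 = 12.8

12.8


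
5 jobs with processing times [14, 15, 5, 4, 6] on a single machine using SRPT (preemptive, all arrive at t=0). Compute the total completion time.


Since all jobs arrive at t=0, SRPT equals SPT ordering.
SPT order: [4, 5, 6, 14, 15]
Completion times:
  Job 1: p=4, C=4
  Job 2: p=5, C=9
  Job 3: p=6, C=15
  Job 4: p=14, C=29
  Job 5: p=15, C=44
Total completion time = 4 + 9 + 15 + 29 + 44 = 101

101


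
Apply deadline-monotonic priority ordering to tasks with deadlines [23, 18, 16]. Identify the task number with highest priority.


Sort tasks by relative deadline (ascending):
  Task 3: deadline = 16
  Task 2: deadline = 18
  Task 1: deadline = 23
Priority order (highest first): [3, 2, 1]
Highest priority task = 3

3


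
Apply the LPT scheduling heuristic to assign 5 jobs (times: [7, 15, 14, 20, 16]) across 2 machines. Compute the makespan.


Sort jobs in decreasing order (LPT): [20, 16, 15, 14, 7]
Assign each job to the least loaded machine:
  Machine 1: jobs [20, 14], load = 34
  Machine 2: jobs [16, 15, 7], load = 38
Makespan = max load = 38

38


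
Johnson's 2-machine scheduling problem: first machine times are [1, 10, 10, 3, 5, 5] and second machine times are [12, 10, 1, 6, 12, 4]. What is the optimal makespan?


Apply Johnson's rule:
  Group 1 (a <= b): [(1, 1, 12), (4, 3, 6), (5, 5, 12), (2, 10, 10)]
  Group 2 (a > b): [(6, 5, 4), (3, 10, 1)]
Optimal job order: [1, 4, 5, 2, 6, 3]
Schedule:
  Job 1: M1 done at 1, M2 done at 13
  Job 4: M1 done at 4, M2 done at 19
  Job 5: M1 done at 9, M2 done at 31
  Job 2: M1 done at 19, M2 done at 41
  Job 6: M1 done at 24, M2 done at 45
  Job 3: M1 done at 34, M2 done at 46
Makespan = 46

46


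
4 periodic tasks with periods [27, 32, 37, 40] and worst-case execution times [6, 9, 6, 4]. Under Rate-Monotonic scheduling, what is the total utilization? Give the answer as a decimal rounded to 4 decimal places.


Compute individual utilizations (exact fractions):
  Task 1: C/T = 6/27 = 2/9 (approx. 0.2222)
  Task 2: C/T = 9/32 (approx. 0.2813)
  Task 3: C/T = 6/37 (approx. 0.1622)
  Task 4: C/T = 4/40 = 1/10 (approx. 0.1)
Total utilization U = 2/9 + 9/32 + 6/37 + 1/10 = 40793/53280
Rounded to 4 decimal places: U = 0.7656
RM (Liu & Layland) bound for 4 tasks = 0.756828; compare with U = 40793/53280 (approx. 0.765634)
bound < U <= 1, so the RM sufficient condition is not met (inconclusive; an exact test such as response-time analysis is needed).

0.7656


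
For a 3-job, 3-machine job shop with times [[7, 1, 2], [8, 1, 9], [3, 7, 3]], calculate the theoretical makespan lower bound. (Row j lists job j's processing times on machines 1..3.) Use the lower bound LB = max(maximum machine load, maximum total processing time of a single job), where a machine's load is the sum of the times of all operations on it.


Machine loads:
  Machine 1: 7 + 8 + 3 = 18
  Machine 2: 1 + 1 + 7 = 9
  Machine 3: 2 + 9 + 3 = 14
Max machine load = 18
Job totals:
  Job 1: 10
  Job 2: 18
  Job 3: 13
Max job total = 18
Lower bound = max(18, 18) = 18

18


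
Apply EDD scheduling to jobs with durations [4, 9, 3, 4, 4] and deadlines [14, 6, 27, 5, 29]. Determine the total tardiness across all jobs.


Sort by due date (EDD order): [(4, 5), (9, 6), (4, 14), (3, 27), (4, 29)]
Compute completion times and tardiness:
  Job 1: p=4, d=5, C=4, tardiness=max(0,4-5)=0
  Job 2: p=9, d=6, C=13, tardiness=max(0,13-6)=7
  Job 3: p=4, d=14, C=17, tardiness=max(0,17-14)=3
  Job 4: p=3, d=27, C=20, tardiness=max(0,20-27)=0
  Job 5: p=4, d=29, C=24, tardiness=max(0,24-29)=0
Total tardiness = 10

10


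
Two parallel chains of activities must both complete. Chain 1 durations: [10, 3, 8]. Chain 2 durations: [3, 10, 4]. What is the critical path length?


Path A total = 10 + 3 + 8 = 21
Path B total = 3 + 10 + 4 = 17
Critical path = longest path = max(21, 17) = 21

21


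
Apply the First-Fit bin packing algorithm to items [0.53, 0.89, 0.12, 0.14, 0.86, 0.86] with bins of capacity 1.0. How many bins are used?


Place items sequentially using First-Fit:
  Item 0.53 -> new Bin 1
  Item 0.89 -> new Bin 2
  Item 0.12 -> Bin 1 (now 0.65)
  Item 0.14 -> Bin 1 (now 0.79)
  Item 0.86 -> new Bin 3
  Item 0.86 -> new Bin 4
Total bins used = 4

4


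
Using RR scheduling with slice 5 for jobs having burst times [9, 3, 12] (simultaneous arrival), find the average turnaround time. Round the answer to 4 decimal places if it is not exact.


Time quantum = 5
Execution trace:
  J1 runs 5 units, time = 5
  J2 runs 3 units, time = 8
  J3 runs 5 units, time = 13
  J1 runs 4 units, time = 17
  J3 runs 5 units, time = 22
  J3 runs 2 units, time = 24
Finish times: [17, 8, 24]
Average turnaround = 49/3 = 16.3333

16.3333


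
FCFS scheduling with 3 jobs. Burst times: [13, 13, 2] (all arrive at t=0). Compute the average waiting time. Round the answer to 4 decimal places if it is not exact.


FCFS order (as given): [13, 13, 2]
Waiting times:
  Job 1: wait = 0
  Job 2: wait = 13
  Job 3: wait = 26
Sum of waiting times = 39
Average waiting time = 39/3 = 13.0

13.0


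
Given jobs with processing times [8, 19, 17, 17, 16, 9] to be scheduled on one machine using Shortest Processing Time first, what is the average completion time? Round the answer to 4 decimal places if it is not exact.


Sort jobs by processing time (SPT order): [8, 9, 16, 17, 17, 19]
Compute completion times sequentially:
  Job 1: processing = 8, completes at 8
  Job 2: processing = 9, completes at 17
  Job 3: processing = 16, completes at 33
  Job 4: processing = 17, completes at 50
  Job 5: processing = 17, completes at 67
  Job 6: processing = 19, completes at 86
Sum of completion times = 261
Average completion time = 261/6 = 43.5

43.5


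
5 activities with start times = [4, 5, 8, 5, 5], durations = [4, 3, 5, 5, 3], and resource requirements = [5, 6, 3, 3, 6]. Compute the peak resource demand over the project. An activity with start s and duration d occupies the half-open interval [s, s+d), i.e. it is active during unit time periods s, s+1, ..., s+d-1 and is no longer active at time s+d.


Each activity i is active on [start_i, start_i + duration_i).
Compute total resource usage per time slot:
  t=0: active resources = [], total = 0
  t=1: active resources = [], total = 0
  t=2: active resources = [], total = 0
  t=3: active resources = [], total = 0
  t=4: active resources = [5], total = 5
  t=5: active resources = [5, 6, 3, 6], total = 20
  t=6: active resources = [5, 6, 3, 6], total = 20
  t=7: active resources = [5, 6, 3, 6], total = 20
  t=8: active resources = [3, 3], total = 6
  t=9: active resources = [3, 3], total = 6
  t=10: active resources = [3], total = 3
  t=11: active resources = [3], total = 3
  t=12: active resources = [3], total = 3
Peak resource demand = 20

20


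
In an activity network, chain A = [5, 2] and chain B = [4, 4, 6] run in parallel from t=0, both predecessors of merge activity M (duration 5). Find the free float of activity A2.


ES(A2) = sum of predecessors on chain A = 5
EF(A2) = ES + duration = 5 + 2 = 7
Successor of A2 is M. ES(M) = max(sum(A), sum(B)) = max(7, 14) = 14
Free float = ES(successor) - EF(current) = 14 - 7 = 7

7


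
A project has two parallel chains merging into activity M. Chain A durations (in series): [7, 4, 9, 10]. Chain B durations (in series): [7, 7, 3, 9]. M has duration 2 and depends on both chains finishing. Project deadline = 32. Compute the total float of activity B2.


Forward pass: ES(B2) = sum of predecessors on chain B = 7
EF = ES + duration = 7 + 7 = 14
Backward pass: LF(M) = deadline = 32; LS(M) = 32 - 2 = 30
LF(B2) = LS(M) - sum(successors on chain B) = 30 - 12 = 18
LS = LF - duration = 18 - 7 = 11
Total float = LS - ES = 11 - 7 = 4

4


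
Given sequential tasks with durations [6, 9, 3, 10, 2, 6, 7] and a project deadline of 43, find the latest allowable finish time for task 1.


LF(activity 1) = deadline - sum of successor durations
Successors: activities 2 through 7 with durations [9, 3, 10, 2, 6, 7]
Sum of successor durations = 37
LF = 43 - 37 = 6

6


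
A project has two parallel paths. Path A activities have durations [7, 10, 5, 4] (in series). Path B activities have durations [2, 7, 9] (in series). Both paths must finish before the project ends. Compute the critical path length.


Path A total = 7 + 10 + 5 + 4 = 26
Path B total = 2 + 7 + 9 = 18
Critical path = longest path = max(26, 18) = 26

26
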